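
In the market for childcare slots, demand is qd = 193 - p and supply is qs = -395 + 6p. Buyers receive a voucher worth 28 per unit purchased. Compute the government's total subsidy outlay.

Pre-subsidy: 193 - p = -395 + 6p gives p* = 84, q* = 109.
With the rebate, buyers effectively pay pb = ps − 28, where ps is the price sellers receive.
Demand in terms of ps becomes qd = 193 − 1(ps − 28) = 221 - ps. Setting this equal to supply: 221 - ps = -395 + 6ps, so ps = 88.
Buyers pay pb = 88 − 28 = 60; q' = -395 + 6·88 = 133.
Government outlay = subsidy × quantity = 28 × 133 = 3724.

Government cost = 3724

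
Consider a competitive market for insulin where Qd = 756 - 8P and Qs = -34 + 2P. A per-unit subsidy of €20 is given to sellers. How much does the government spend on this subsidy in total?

Government cost = €3120

Pre-subsidy: 756 - 8P = -34 + 2P gives P* = 79, Q* = 124.
With the subsidy, sellers receive Ps = Pb + 20 for each unit, where Pb is the price buyers pay.
Supply in terms of Pb becomes Qs = -34 + 2(Pb + 20) = 6 + 2Pb. Setting this equal to demand: 756 - 8Pb = 6 + 2Pb, so Pb = 75.
Sellers receive Ps = 75 + 20 = 95; Q' = 756 − 8·75 = 156.
Government outlay = subsidy × quantity = 20 × 156 = 3120.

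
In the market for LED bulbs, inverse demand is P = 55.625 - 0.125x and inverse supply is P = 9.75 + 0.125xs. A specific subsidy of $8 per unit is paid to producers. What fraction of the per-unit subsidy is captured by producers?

Producer share = 0.5

Pre-subsidy: 55.625 - 0.125x = 9.75 + 0.125x gives x* = 183.5 and P* = 32.6875.
With the subsidy, sellers receive Ps = Pb + 8 for each unit, where Pb is the price buyers pay.
On the curves, Pb = 55.625 - 0.125x and Ps = 9.75 + 0.125x; the wedge Ps − Pb = 8 gives 9.75 + 0.125x − (55.625 - 0.125x) = 8, so x' = 215.5.
Then Pb = 55.625 − 0.125·215.5 = 28.6875 and Ps = 9.75 + 0.125·215.5 = 36.6875.
Buyers' price falls by P* − Pb = 32.6875 − 28.6875 = 4; sellers' price rises by Ps − P* = 36.6875 − 32.6875 = 4.
So producers capture 4/8 = 0.5 of each unit of subsidy.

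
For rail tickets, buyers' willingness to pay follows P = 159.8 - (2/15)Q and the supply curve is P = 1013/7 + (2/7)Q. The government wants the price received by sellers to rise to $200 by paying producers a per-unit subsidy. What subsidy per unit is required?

At a seller price of 200, quantity supplied is -506.5 + 3.5·200 = 193.5.
Buyers absorb 193.5 only when they pay Pb = 159.8 − (2/15)·193.5 = 134.
s = Ps − Pb = 200 − 134 = 66.

Required subsidy s = $66 per unit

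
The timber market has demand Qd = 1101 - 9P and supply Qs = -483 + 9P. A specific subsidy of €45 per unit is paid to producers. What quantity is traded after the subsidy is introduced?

Pre-subsidy: 1101 - 9P = -483 + 9P gives P* = 88, Q* = 309.
With the subsidy, sellers receive Ps = Pb + 45 for each unit, where Pb is the price buyers pay.
Supply in terms of Pb becomes Qs = -483 + 9(Pb + 45) = -78 + 9Pb. Setting this equal to demand: 1101 - 9Pb = -78 + 9Pb, so Pb = 65.5.
Sellers receive Ps = 65.5 + 45 = 110.5; Q' = 1101 − 9·65.5 = 511.5.

Q' = 511.5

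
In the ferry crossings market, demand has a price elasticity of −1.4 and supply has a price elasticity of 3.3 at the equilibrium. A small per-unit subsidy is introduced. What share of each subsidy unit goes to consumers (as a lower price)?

Consumer share = 33/47

For a small subsidy around the equilibrium, the benefit split depends on the relative slopes, which at a point are proportional to the elasticities.
Buyer share = εs/(εs + |εd|) = 3.3/(3.3 + 1.4) = 33/47; seller share = |εd|/(εs + |εd|) = 14/47.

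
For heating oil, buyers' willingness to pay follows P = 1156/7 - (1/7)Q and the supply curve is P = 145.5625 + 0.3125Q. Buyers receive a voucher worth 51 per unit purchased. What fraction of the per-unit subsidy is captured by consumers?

Consumer share = 16/51

Pre-subsidy: 1156/7 - (1/7)Q = 145.5625 + 0.3125Q gives Q* = 43 and P* = 159.
With the rebate, buyers effectively pay Pb = Ps − 51, where Ps is the price sellers receive.
On the curves, Pb = 1156/7 - (1/7)Q and Ps = 145.5625 + 0.3125Q; the wedge Ps − Pb = 51 gives 145.5625 + 0.3125Q − (1156/7 - (1/7)Q) = 51, so Q' = 155.
Then Pb = 1156/7 − (1/7)·155 = 143 and Ps = 145.5625 + 0.3125·155 = 194.
Buyers' price falls by P* − Pb = 159 − 143 = 16; sellers' price rises by Ps − P* = 194 − 159 = 35.
So consumers capture 16/51 = 16/51 of each unit of subsidy.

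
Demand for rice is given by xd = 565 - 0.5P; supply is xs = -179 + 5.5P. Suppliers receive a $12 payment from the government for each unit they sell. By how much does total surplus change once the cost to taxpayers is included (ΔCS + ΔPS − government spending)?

Pre-subsidy: 565 - 0.5P = -179 + 5.5P gives P* = 124, x* = 503.
With the subsidy, sellers receive Ps = Pb + 12 for each unit, where Pb is the price buyers pay.
Supply in terms of Pb becomes xs = -179 + 5.5(Pb + 12) = -113 + 5.5Pb. Setting this equal to demand: 565 - 0.5Pb = -113 + 5.5Pb, so Pb = 113.
Sellers receive Ps = 113 + 12 = 125; x' = 565 − 0.5·113 = 508.5.
ΔCS = ½(503 + 508.5)(124 − 113) = 5563.25; ΔPS = ½(503 + 508.5)(125 − 124) = 505.75.
Government spending = 12 × 508.5 = 6102.
Net change = 5563.25 + 505.75 − 6102 = -33. The loss equals the DWL triangle ½·12·5.5.

Net change in total surplus = -$33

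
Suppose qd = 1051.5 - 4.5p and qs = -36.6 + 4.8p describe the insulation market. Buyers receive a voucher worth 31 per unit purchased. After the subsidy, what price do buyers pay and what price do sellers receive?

Pre-subsidy: 1051.5 - 4.5p = -36.6 + 4.8p gives p* = 117, q* = 525.
With the rebate, buyers effectively pay pb = ps − 31, where ps is the price sellers receive.
Demand in terms of ps becomes qd = 1051.5 − 4.5(ps − 31) = 1191 - 4.5ps. Setting this equal to supply: 1191 - 4.5ps = -36.6 + 4.8ps, so ps = 132.
Buyers pay pb = 132 − 31 = 101; q' = -36.6 + 4.8·132 = 597.

Buyers pay 101; sellers receive 132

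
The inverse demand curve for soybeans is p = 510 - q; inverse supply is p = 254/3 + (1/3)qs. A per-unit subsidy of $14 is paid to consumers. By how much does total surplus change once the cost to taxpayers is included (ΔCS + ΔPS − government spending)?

Pre-subsidy: 510 - q = 254/3 + (1/3)q gives q* = 319 and p* = 191.
With the rebate, buyers effectively pay pb = ps − 14, where ps is the price sellers receive.
On the curves, pb = 510 - q and ps = 254/3 + (1/3)q; the wedge ps − pb = 14 gives 254/3 + (1/3)q − (510 - q) = 14, so q' = 329.5.
Then pb = 510 − 1·329.5 = 180.5 and ps = 254/3 + (1/3)·329.5 = 194.5.
ΔCS = ½(319 + 329.5)(191 − 180.5) = 3404.625; ΔPS = ½(319 + 329.5)(194.5 − 191) = 1134.875.
Government spending = 14 × 329.5 = 4613.
Net change = 3404.625 + 1134.875 − 4613 = -73.5. The loss equals the DWL triangle ½·14·10.5.

Net change in total surplus = -$73.5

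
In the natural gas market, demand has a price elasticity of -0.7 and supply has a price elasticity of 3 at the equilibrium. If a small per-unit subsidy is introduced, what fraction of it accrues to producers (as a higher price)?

Producer share = 7/37

For a small subsidy around the equilibrium, the benefit split depends on the relative slopes, which at a point are proportional to the elasticities.
Buyer share = εs/(εs + |εd|) = 3/(3 + 0.7) = 30/37; seller share = |εd|/(εs + |εd|) = 7/37.
So producers capture 7/37 of the subsidy.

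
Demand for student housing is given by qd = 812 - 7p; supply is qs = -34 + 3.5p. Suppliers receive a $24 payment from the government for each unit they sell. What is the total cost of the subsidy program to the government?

Government cost = $7296

Pre-subsidy: 812 - 7p = -34 + 3.5p gives p* = 564/7, q* = 248.
With the subsidy, sellers receive ps = pb + 24 for each unit, where pb is the price buyers pay.
Supply in terms of pb becomes qs = -34 + 3.5(pb + 24) = 50 + 3.5pb. Setting this equal to demand: 812 - 7pb = 50 + 3.5pb, so pb = 508/7.
Sellers receive ps = 508/7 + 24 = 676/7; q' = 812 − 7·(508/7) = 304.
Government outlay = subsidy × quantity = 24 × 304 = 7296.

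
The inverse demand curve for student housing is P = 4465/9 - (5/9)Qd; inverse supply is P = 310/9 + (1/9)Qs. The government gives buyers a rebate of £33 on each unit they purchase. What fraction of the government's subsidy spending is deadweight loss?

Pre-subsidy: 4465/9 - (5/9)Q = 310/9 + (1/9)Q gives Q* = 692.5 and P* = 2005/18.
With the rebate, buyers effectively pay Pb = Ps − 33, where Ps is the price sellers receive.
On the curves, Pb = 4465/9 - (5/9)Q and Ps = 310/9 + (1/9)Q; the wedge Ps − Pb = 33 gives 310/9 + (1/9)Q − (4465/9 - (5/9)Q) = 33, so Q' = 742.
Then Pb = 4465/9 − (5/9)·742 = 755/9 and Ps = 310/9 + (1/9)·742 = 1052/9.
ΔCS = ½(692.5 + 742)(2005/18 − 755/9) = 19724.375; ΔPS = ½(692.5 + 742)(1052/9 − 2005/18) = 3944.875.
Government spending = 33 × 742 = 24486.
DWL = ½ × 33 × (742 − 692.5) = 816.75; fraction = 816.75 / 24486 = 99/2968.

DWL / government spending = 99/2968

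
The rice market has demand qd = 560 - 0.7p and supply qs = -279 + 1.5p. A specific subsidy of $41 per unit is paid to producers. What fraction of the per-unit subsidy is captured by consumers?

Pre-subsidy: 560 - 0.7p = -279 + 1.5p gives p* = 4195/11, q* = 6447/22.
With the subsidy, sellers receive ps = pb + 41 for each unit, where pb is the price buyers pay.
Supply in terms of pb becomes qs = -279 + 1.5(pb + 41) = -217.5 + 1.5pb. Setting this equal to demand: 560 - 0.7pb = -217.5 + 1.5pb, so pb = 7775/22.
Sellers receive ps = 7775/22 + 41 = 8677/22; q' = 560 − 0.7·(7775/22) = 13755/44.
Buyers' price falls by p* − pb = 4195/11 − 7775/22 = 615/22; sellers' price rises by ps − p* = 8677/22 − 4195/11 = 287/22.
So consumers capture (615/22)/41 = 15/22 of each unit of subsidy.

Consumer share = 15/22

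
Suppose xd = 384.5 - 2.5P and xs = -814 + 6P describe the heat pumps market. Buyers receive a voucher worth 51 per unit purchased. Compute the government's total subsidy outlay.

Government cost = 6222

Pre-subsidy: 384.5 - 2.5P = -814 + 6P gives P* = 141, x* = 32.
With the rebate, buyers effectively pay Pb = Ps − 51, where Ps is the price sellers receive.
Demand in terms of Ps becomes xd = 384.5 − 2.5(Ps − 51) = 512 - 2.5Ps. Setting this equal to supply: 512 - 2.5Ps = -814 + 6Ps, so Ps = 156.
Buyers pay Pb = 156 − 51 = 105; x' = -814 + 6·156 = 122.
Government outlay = subsidy × quantity = 51 × 122 = 6222.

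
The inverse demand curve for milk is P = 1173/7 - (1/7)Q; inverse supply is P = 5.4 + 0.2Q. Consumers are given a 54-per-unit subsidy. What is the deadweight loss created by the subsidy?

Pre-subsidy: 1173/7 - (1/7)Q = 5.4 + 0.2Q gives Q* = 473 and P* = 100.
With the rebate, buyers effectively pay Pb = Ps − 54, where Ps is the price sellers receive.
On the curves, Pb = 1173/7 - (1/7)Q and Ps = 5.4 + 0.2Q; the wedge Ps − Pb = 54 gives 5.4 + 0.2Q − (1173/7 - (1/7)Q) = 54, so Q' = 630.5.
Then Pb = 1173/7 − (1/7)·630.5 = 77.5 and Ps = 5.4 + 0.2·630.5 = 131.5.
The subsidy expands output by 630.5 − 473 = 157.5 past the efficient level; on those units the gap between marginal cost and willingness to pay runs from 0 up to 54.
DWL = ½ × 54 × 157.5 = 4252.5.

Deadweight loss = 4252.5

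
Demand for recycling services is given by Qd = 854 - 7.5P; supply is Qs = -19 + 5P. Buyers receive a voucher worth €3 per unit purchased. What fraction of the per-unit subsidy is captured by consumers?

Pre-subsidy: 854 - 7.5P = -19 + 5P gives P* = 69.84, Q* = 330.2.
With the rebate, buyers effectively pay Pb = Ps − 3, where Ps is the price sellers receive.
Demand in terms of Ps becomes Qd = 854 − 7.5(Ps − 3) = 876.5 - 7.5Ps. Setting this equal to supply: 876.5 - 7.5Ps = -19 + 5Ps, so Ps = 71.64.
Buyers pay Pb = 71.64 − 3 = 68.64; Q' = -19 + 5·71.64 = 339.2.
Buyers' price falls by P* − Pb = 69.84 − 68.64 = 1.2; sellers' price rises by Ps − P* = 71.64 − 69.84 = 1.8.
So consumers capture 1.2/3 = 0.4 of each unit of subsidy.

Consumer share = 0.4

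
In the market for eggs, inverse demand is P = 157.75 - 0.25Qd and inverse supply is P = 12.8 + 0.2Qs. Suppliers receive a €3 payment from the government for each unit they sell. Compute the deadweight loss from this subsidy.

Pre-subsidy: 157.75 - 0.25Q = 12.8 + 0.2Q gives Q* = 2899/9 and P* = 695/9.
With the subsidy, sellers receive Ps = Pb + 3 for each unit, where Pb is the price buyers pay.
On the curves, Pb = 157.75 - 0.25Q and Ps = 12.8 + 0.2Q; the wedge Ps − Pb = 3 gives 12.8 + 0.2Q − (157.75 - 0.25Q) = 3, so Q' = 2959/9.
Then Pb = 157.75 − 0.25·(2959/9) = 680/9 and Ps = 12.8 + 0.2·(2959/9) = 707/9.
The subsidy expands output by 2959/9 − 2899/9 = 20/3 past the efficient level; on those units the gap between marginal cost and willingness to pay runs from 0 up to 3.
DWL = ½ × 3 × 20/3 = 10.

Deadweight loss = €10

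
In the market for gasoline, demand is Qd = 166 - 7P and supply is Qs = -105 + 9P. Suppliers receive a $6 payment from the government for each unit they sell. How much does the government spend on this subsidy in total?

Government cost = $426.375

Pre-subsidy: 166 - 7P = -105 + 9P gives P* = 16.9375, Q* = 47.4375.
With the subsidy, sellers receive Ps = Pb + 6 for each unit, where Pb is the price buyers pay.
Supply in terms of Pb becomes Qs = -105 + 9(Pb + 6) = -51 + 9Pb. Setting this equal to demand: 166 - 7Pb = -51 + 9Pb, so Pb = 13.5625.
Sellers receive Ps = 13.5625 + 6 = 19.5625; Q' = 166 − 7·13.5625 = 71.0625.
Government outlay = subsidy × quantity = 6 × 71.0625 = 426.375.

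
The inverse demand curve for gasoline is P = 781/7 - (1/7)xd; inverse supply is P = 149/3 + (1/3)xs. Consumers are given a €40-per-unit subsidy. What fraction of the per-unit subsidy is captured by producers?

Pre-subsidy: 781/7 - (1/7)x = 149/3 + (1/3)x gives x* = 130 and P* = 93.
With the rebate, buyers effectively pay Pb = Ps − 40, where Ps is the price sellers receive.
On the curves, Pb = 781/7 - (1/7)x and Ps = 149/3 + (1/3)x; the wedge Ps − Pb = 40 gives 149/3 + (1/3)x − (781/7 - (1/7)x) = 40, so x' = 214.
Then Pb = 781/7 − (1/7)·214 = 81 and Ps = 149/3 + (1/3)·214 = 121.
Buyers' price falls by P* − Pb = 93 − 81 = 12; sellers' price rises by Ps − P* = 121 − 93 = 28.
So producers capture 28/40 = 0.7 of each unit of subsidy.

Producer share = 0.7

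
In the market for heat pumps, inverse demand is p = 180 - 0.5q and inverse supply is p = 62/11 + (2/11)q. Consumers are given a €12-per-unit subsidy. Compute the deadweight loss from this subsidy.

Pre-subsidy: 180 - 0.5q = 62/11 + (2/11)q gives q* = 3836/15 and p* = 782/15.
With the rebate, buyers effectively pay pb = ps − 12, where ps is the price sellers receive.
On the curves, pb = 180 - 0.5q and ps = 62/11 + (2/11)q; the wedge ps − pb = 12 gives 62/11 + (2/11)q − (180 - 0.5q) = 12, so q' = 820/3.
Then pb = 180 − 0.5·(820/3) = 130/3 and ps = 62/11 + (2/11)·(820/3) = 166/3.
The subsidy expands output by 820/3 − 3836/15 = 17.6 past the efficient level; on those units the gap between marginal cost and willingness to pay runs from 0 up to 12.
DWL = ½ × 12 × 17.6 = 105.6.

Deadweight loss = €105.6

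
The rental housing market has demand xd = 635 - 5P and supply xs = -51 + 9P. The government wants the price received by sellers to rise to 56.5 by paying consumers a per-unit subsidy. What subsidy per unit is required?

At a seller price of 56.5, quantity supplied is -51 + 9·56.5 = 457.5.
Buyers absorb 457.5 only when they pay Pb with 635 − 5·Pb = 457.5, i.e. Pb = 35.5.
s = Ps − Pb = 56.5 − 35.5 = 21.

Required subsidy s = 21 per unit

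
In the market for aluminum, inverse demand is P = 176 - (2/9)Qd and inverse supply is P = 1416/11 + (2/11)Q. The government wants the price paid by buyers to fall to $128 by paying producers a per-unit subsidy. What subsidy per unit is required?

At a buyer price of 128, quantity demanded is 792 − 4.5·128 = 216.
Sellers supply 216 only when they receive Ps = 1416/11 + (2/11)·216 = 168.
s = Ps − Pb = 168 − 128 = 40.

Required subsidy s = $40 per unit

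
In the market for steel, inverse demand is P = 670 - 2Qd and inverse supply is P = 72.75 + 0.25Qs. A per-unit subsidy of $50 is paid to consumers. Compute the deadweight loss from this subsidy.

Deadweight loss = 5000/9

Pre-subsidy: 670 - 2Q = 72.75 + 0.25Q gives Q* = 2389/9 and P* = 1252/9.
With the rebate, buyers effectively pay Pb = Ps − 50, where Ps is the price sellers receive.
On the curves, Pb = 670 - 2Q and Ps = 72.75 + 0.25Q; the wedge Ps − Pb = 50 gives 72.75 + 0.25Q − (670 - 2Q) = 50, so Q' = 863/3.
Then Pb = 670 − 2·(863/3) = 284/3 and Ps = 72.75 + 0.25·(863/3) = 434/3.
The subsidy expands output by 863/3 − 2389/9 = 200/9 past the efficient level; on those units the gap between marginal cost and willingness to pay runs from 0 up to 50.
DWL = ½ × 50 × 200/9 = 5000/9.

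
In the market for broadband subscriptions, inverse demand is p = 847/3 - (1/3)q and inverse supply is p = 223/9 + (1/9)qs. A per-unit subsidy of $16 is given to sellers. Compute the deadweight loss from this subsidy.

Deadweight loss = $288

Pre-subsidy: 847/3 - (1/3)q = 223/9 + (1/9)q gives q* = 579.5 and p* = 535/6.
With the subsidy, sellers receive ps = pb + 16 for each unit, where pb is the price buyers pay.
On the curves, pb = 847/3 - (1/3)q and ps = 223/9 + (1/9)q; the wedge ps − pb = 16 gives 223/9 + (1/9)q − (847/3 - (1/3)q) = 16, so q' = 615.5.
Then pb = 847/3 − (1/3)·615.5 = 463/6 and ps = 223/9 + (1/9)·615.5 = 559/6.
The subsidy expands output by 615.5 − 579.5 = 36 past the efficient level; on those units the gap between marginal cost and willingness to pay runs from 0 up to 16.
DWL = ½ × 16 × 36 = 288.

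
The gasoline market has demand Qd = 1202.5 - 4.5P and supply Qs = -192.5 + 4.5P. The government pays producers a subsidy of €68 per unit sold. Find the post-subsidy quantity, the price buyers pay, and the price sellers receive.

Q' = 658; buyers pay €121; sellers receive €189

Pre-subsidy: 1202.5 - 4.5P = -192.5 + 4.5P gives P* = 155, Q* = 505.
With the subsidy, sellers receive Ps = Pb + 68 for each unit, where Pb is the price buyers pay.
Supply in terms of Pb becomes Qs = -192.5 + 4.5(Pb + 68) = 113.5 + 4.5Pb. Setting this equal to demand: 1202.5 - 4.5Pb = 113.5 + 4.5Pb, so Pb = 121.
Sellers receive Ps = 121 + 68 = 189; Q' = 1202.5 − 4.5·121 = 658.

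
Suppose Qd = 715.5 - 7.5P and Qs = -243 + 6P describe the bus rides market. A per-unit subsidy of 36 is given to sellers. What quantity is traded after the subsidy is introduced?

Pre-subsidy: 715.5 - 7.5P = -243 + 6P gives P* = 71, Q* = 183.
With the subsidy, sellers receive Ps = Pb + 36 for each unit, where Pb is the price buyers pay.
Supply in terms of Pb becomes Qs = -243 + 6(Pb + 36) = -27 + 6Pb. Setting this equal to demand: 715.5 - 7.5Pb = -27 + 6Pb, so Pb = 55.
Sellers receive Ps = 55 + 36 = 91; Q' = 715.5 − 7.5·55 = 303.

Q' = 303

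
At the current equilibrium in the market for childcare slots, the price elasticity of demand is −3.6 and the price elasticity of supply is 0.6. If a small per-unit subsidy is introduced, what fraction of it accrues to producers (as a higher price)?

Producer share = 6/7

For a small subsidy around the equilibrium, the benefit split depends on the relative slopes, which at a point are proportional to the elasticities.
Buyer share = εs/(εs + |εd|) = 0.6/(0.6 + 3.6) = 1/7; seller share = |εd|/(εs + |εd|) = 6/7.
So producers capture 6/7 of the subsidy.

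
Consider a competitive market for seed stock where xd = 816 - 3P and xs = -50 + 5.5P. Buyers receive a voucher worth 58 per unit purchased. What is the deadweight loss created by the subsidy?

Pre-subsidy: 816 - 3P = -50 + 5.5P gives P* = 1732/17, x* = 8676/17.
With the rebate, buyers effectively pay Pb = Ps − 58, where Ps is the price sellers receive.
Demand in terms of Ps becomes xd = 816 − 3(Ps − 58) = 990 - 3Ps. Setting this equal to supply: 990 - 3Ps = -50 + 5.5Ps, so Ps = 2080/17.
Buyers pay Pb = 2080/17 − 58 = 1094/17; x' = -50 + 5.5·(2080/17) = 10590/17.
The subsidy expands output by 10590/17 − 8676/17 = 1914/17 past the efficient level; on those units the gap between marginal cost and willingness to pay runs from 0 up to 58.
DWL = ½ × 58 × 1914/17 = 55506/17.

Deadweight loss = 55506/17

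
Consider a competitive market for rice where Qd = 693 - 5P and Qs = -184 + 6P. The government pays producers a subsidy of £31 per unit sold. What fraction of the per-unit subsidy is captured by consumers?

Pre-subsidy: 693 - 5P = -184 + 6P gives P* = 877/11, Q* = 3238/11.
With the subsidy, sellers receive Ps = Pb + 31 for each unit, where Pb is the price buyers pay.
Supply in terms of Pb becomes Qs = -184 + 6(Pb + 31) = 2 + 6Pb. Setting this equal to demand: 693 - 5Pb = 2 + 6Pb, so Pb = 691/11.
Sellers receive Ps = 691/11 + 31 = 1032/11; Q' = 693 − 5·(691/11) = 4168/11.
Buyers' price falls by P* − Pb = 877/11 − 691/11 = 186/11; sellers' price rises by Ps − P* = 1032/11 − 877/11 = 155/11.
So consumers capture (186/11)/31 = 6/11 of each unit of subsidy.

Consumer share = 6/11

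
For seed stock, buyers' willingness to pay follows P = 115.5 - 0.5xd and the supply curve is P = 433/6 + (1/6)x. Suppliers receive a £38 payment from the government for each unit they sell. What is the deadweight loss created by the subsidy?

Deadweight loss = £1083

Pre-subsidy: 115.5 - 0.5x = 433/6 + (1/6)x gives x* = 65 and P* = 83.
With the subsidy, sellers receive Ps = Pb + 38 for each unit, where Pb is the price buyers pay.
On the curves, Pb = 115.5 - 0.5x and Ps = 433/6 + (1/6)x; the wedge Ps − Pb = 38 gives 433/6 + (1/6)x − (115.5 - 0.5x) = 38, so x' = 122.
Then Pb = 115.5 − 0.5·122 = 54.5 and Ps = 433/6 + (1/6)·122 = 92.5.
The subsidy expands output by 122 − 65 = 57 past the efficient level; on those units the gap between marginal cost and willingness to pay runs from 0 up to 38.
DWL = ½ × 38 × 57 = 1083.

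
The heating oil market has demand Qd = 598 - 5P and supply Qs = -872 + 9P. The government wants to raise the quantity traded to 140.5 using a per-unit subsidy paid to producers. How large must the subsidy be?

At Q = 140.5, invert demand for the buyer price: Pb = (598 − 140.5)/5 = 91.5; invert supply for the seller price: Ps = (140.5 − (-872))/9 = 112.5.
The subsidy must fill the gap: s = Ps − Pb = 112.5 − 91.5 = 21.

Required subsidy s = 21 per unit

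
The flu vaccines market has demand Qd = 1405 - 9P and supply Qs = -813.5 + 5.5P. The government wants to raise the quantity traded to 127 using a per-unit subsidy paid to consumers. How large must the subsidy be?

Required subsidy s = 29 per unit

At Q = 127, invert demand for the buyer price: Pb = (1405 − 127)/9 = 142; invert supply for the seller price: Ps = (127 − (-813.5))/5.5 = 171.
The subsidy must fill the gap: s = Ps − Pb = 171 − 142 = 29.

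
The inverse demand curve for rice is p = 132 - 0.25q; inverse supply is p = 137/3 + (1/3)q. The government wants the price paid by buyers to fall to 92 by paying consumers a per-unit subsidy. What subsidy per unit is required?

Required subsidy s = 7 per unit

At a buyer price of 92, quantity demanded is 528 − 4·92 = 160.
Sellers supply 160 only when they receive ps = 137/3 + (1/3)·160 = 99.
s = ps − pb = 99 − 92 = 7.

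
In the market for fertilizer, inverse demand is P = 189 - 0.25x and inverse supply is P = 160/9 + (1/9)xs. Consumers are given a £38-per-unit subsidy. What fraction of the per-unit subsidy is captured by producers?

Producer share = 4/13

Pre-subsidy: 189 - 0.25x = 160/9 + (1/9)x gives x* = 6164/13 and P* = 916/13.
With the rebate, buyers effectively pay Pb = Ps − 38, where Ps is the price sellers receive.
On the curves, Pb = 189 - 0.25x and Ps = 160/9 + (1/9)x; the wedge Ps − Pb = 38 gives 160/9 + (1/9)x − (189 - 0.25x) = 38, so x' = 7532/13.
Then Pb = 189 − 0.25·(7532/13) = 574/13 and Ps = 160/9 + (1/9)·(7532/13) = 1068/13.
Buyers' price falls by P* − Pb = 916/13 − 574/13 = 342/13; sellers' price rises by Ps − P* = 1068/13 − 916/13 = 152/13.
So producers capture (152/13)/38 = 4/13 of each unit of subsidy.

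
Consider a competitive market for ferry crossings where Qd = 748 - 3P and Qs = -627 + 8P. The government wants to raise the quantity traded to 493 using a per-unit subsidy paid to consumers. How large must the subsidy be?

Required subsidy s = 55 per unit

At Q = 493, invert demand for the buyer price: Pb = (748 − 493)/3 = 85; invert supply for the seller price: Ps = (493 − (-627))/8 = 140.
The subsidy must fill the gap: s = Ps − Pb = 140 − 85 = 55.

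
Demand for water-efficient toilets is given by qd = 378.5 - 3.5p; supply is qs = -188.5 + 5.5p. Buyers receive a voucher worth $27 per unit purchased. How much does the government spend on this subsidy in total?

Government cost = $5825.25

Pre-subsidy: 378.5 - 3.5p = -188.5 + 5.5p gives p* = 63, q* = 158.
With the rebate, buyers effectively pay pb = ps − 27, where ps is the price sellers receive.
Demand in terms of ps becomes qd = 378.5 − 3.5(ps − 27) = 473 - 3.5ps. Setting this equal to supply: 473 - 3.5ps = -188.5 + 5.5ps, so ps = 73.5.
Buyers pay pb = 73.5 − 27 = 46.5; q' = -188.5 + 5.5·73.5 = 215.75.
Government outlay = subsidy × quantity = 27 × 215.75 = 5825.25.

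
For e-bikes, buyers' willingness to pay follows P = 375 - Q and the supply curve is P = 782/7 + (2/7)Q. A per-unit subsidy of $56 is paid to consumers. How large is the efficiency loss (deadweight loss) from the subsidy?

Pre-subsidy: 375 - Q = 782/7 + (2/7)Q gives Q* = 1843/9 and P* = 1532/9.
With the rebate, buyers effectively pay Pb = Ps − 56, where Ps is the price sellers receive.
On the curves, Pb = 375 - Q and Ps = 782/7 + (2/7)Q; the wedge Ps − Pb = 56 gives 782/7 + (2/7)Q − (375 - Q) = 56, so Q' = 745/3.
Then Pb = 375 − 1·(745/3) = 380/3 and Ps = 782/7 + (2/7)·(745/3) = 548/3.
The subsidy expands output by 745/3 − 1843/9 = 392/9 past the efficient level; on those units the gap between marginal cost and willingness to pay runs from 0 up to 56.
DWL = ½ × 56 × 392/9 = 10976/9.

Deadweight loss = 10976/9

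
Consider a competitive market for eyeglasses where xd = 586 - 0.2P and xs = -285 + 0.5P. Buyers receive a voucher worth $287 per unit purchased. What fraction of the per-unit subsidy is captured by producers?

Pre-subsidy: 586 - 0.2P = -285 + 0.5P gives P* = 8710/7, x* = 2360/7.
With the rebate, buyers effectively pay Pb = Ps − 287, where Ps is the price sellers receive.
Demand in terms of Ps becomes xd = 586 − 0.2(Ps − 287) = 643.4 - 0.2Ps. Setting this equal to supply: 643.4 - 0.2Ps = -285 + 0.5Ps, so Ps = 9284/7.
Buyers pay Pb = 9284/7 − 287 = 7275/7; x' = -285 + 0.5·(9284/7) = 2647/7.
Buyers' price falls by P* − Pb = 8710/7 − 7275/7 = 205; sellers' price rises by Ps − P* = 9284/7 − 8710/7 = 82.
So producers capture 82/287 = 2/7 of each unit of subsidy.

Producer share = 2/7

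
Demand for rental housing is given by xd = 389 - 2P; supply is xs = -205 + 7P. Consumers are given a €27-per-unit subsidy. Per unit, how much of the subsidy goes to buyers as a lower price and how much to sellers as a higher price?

Buyers gain €21 per unit; sellers gain €6 per unit

Pre-subsidy: 389 - 2P = -205 + 7P gives P* = 66, x* = 257.
With the rebate, buyers effectively pay Pb = Ps − 27, where Ps is the price sellers receive.
Demand in terms of Ps becomes xd = 389 − 2(Ps − 27) = 443 - 2Ps. Setting this equal to supply: 443 - 2Ps = -205 + 7Ps, so Ps = 72.
Buyers pay Pb = 72 − 27 = 45; x' = -205 + 7·72 = 299.
Buyers' price falls by P* − Pb = 66 − 45 = 21; sellers' price rises by Ps − P* = 72 − 66 = 6.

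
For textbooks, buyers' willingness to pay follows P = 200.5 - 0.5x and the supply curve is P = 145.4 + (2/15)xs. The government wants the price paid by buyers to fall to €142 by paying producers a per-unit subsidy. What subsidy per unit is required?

At a buyer price of 142, quantity demanded is 401 − 2·142 = 117.
Sellers supply 117 only when they receive Ps = 145.4 + (2/15)·117 = 161.
s = Ps − Pb = 161 − 142 = 19.

Required subsidy s = €19 per unit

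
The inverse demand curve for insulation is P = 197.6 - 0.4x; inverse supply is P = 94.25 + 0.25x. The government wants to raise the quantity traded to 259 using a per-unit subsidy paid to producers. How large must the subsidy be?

At x = 259, from the demand curve buyers pay Pb = 197.6 − 0.4·259 = 94; from the supply curve sellers need Ps = 94.25 + 0.25·259 = 159.
The subsidy must fill the gap: s = Ps − Pb = 159 − 94 = 65.

Required subsidy s = 65 per unit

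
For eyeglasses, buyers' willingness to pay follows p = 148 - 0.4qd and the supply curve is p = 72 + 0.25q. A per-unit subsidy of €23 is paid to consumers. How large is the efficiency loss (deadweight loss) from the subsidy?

Pre-subsidy: 148 - 0.4q = 72 + 0.25q gives q* = 1520/13 and p* = 1316/13.
With the rebate, buyers effectively pay pb = ps − 23, where ps is the price sellers receive.
On the curves, pb = 148 - 0.4q and ps = 72 + 0.25q; the wedge ps − pb = 23 gives 72 + 0.25q − (148 - 0.4q) = 23, so q' = 1980/13.
Then pb = 148 − 0.4·(1980/13) = 1132/13 and ps = 72 + 0.25·(1980/13) = 1431/13.
The subsidy expands output by 1980/13 − 1520/13 = 460/13 past the efficient level; on those units the gap between marginal cost and willingness to pay runs from 0 up to 23.
DWL = ½ × 23 × 460/13 = 5290/13.

Deadweight loss = 5290/13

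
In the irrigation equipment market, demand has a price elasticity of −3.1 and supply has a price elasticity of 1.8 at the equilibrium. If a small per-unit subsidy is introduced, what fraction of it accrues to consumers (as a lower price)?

For a small subsidy around the equilibrium, the benefit split depends on the relative slopes, which at a point are proportional to the elasticities.
Buyer share = εs/(εs + |εd|) = 1.8/(1.8 + 3.1) = 18/49; seller share = |εd|/(εs + |εd|) = 31/49.

Consumer share = 18/49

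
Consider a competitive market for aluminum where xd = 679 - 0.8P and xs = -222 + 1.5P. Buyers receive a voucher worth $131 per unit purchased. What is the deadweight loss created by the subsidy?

Pre-subsidy: 679 - 0.8P = -222 + 1.5P gives P* = 9010/23, x* = 8409/23.
With the rebate, buyers effectively pay Pb = Ps − 131, where Ps is the price sellers receive.
Demand in terms of Ps becomes xd = 679 − 0.8(Ps − 131) = 783.8 - 0.8Ps. Setting this equal to supply: 783.8 - 0.8Ps = -222 + 1.5Ps, so Ps = 10058/23.
Buyers pay Pb = 10058/23 − 131 = 7045/23; x' = -222 + 1.5·(10058/23) = 9981/23.
The subsidy expands output by 9981/23 − 8409/23 = 1572/23 past the efficient level; on those units the gap between marginal cost and willingness to pay runs from 0 up to 131.
DWL = ½ × 131 × 1572/23 = 102966/23.

Deadweight loss = 102966/23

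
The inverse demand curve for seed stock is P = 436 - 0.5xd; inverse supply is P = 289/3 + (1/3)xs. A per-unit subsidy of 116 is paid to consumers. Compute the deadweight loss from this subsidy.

Pre-subsidy: 436 - 0.5x = 289/3 + (1/3)x gives x* = 407.6 and P* = 232.2.
With the rebate, buyers effectively pay Pb = Ps − 116, where Ps is the price sellers receive.
On the curves, Pb = 436 - 0.5x and Ps = 289/3 + (1/3)x; the wedge Ps − Pb = 116 gives 289/3 + (1/3)x − (436 - 0.5x) = 116, so x' = 546.8.
Then Pb = 436 − 0.5·546.8 = 162.6 and Ps = 289/3 + (1/3)·546.8 = 278.6.
The subsidy expands output by 546.8 − 407.6 = 139.2 past the efficient level; on those units the gap between marginal cost and willingness to pay runs from 0 up to 116.
DWL = ½ × 116 × 139.2 = 8073.6.

Deadweight loss = 8073.6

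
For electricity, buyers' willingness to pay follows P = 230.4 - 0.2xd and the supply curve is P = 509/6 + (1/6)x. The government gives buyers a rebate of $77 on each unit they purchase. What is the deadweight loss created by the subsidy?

Pre-subsidy: 230.4 - 0.2x = 509/6 + (1/6)x gives x* = 397 and P* = 151.
With the rebate, buyers effectively pay Pb = Ps − 77, where Ps is the price sellers receive.
On the curves, Pb = 230.4 - 0.2x and Ps = 509/6 + (1/6)x; the wedge Ps − Pb = 77 gives 509/6 + (1/6)x − (230.4 - 0.2x) = 77, so x' = 607.
Then Pb = 230.4 − 0.2·607 = 109 and Ps = 509/6 + (1/6)·607 = 186.
The subsidy expands output by 607 − 397 = 210 past the efficient level; on those units the gap between marginal cost and willingness to pay runs from 0 up to 77.
DWL = ½ × 77 × 210 = 8085.

Deadweight loss = $8085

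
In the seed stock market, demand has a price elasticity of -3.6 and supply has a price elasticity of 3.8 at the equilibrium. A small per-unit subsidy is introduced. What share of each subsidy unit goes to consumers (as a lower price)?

Consumer share = 19/37

For a small subsidy around the equilibrium, the benefit split depends on the relative slopes, which at a point are proportional to the elasticities.
Buyer share = εs/(εs + |εd|) = 3.8/(3.8 + 3.6) = 19/37; seller share = |εd|/(εs + |εd|) = 18/37.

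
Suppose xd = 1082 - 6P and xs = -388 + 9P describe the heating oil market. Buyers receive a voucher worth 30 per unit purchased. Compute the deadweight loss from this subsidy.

Deadweight loss = 1620

Pre-subsidy: 1082 - 6P = -388 + 9P gives P* = 98, x* = 494.
With the rebate, buyers effectively pay Pb = Ps − 30, where Ps is the price sellers receive.
Demand in terms of Ps becomes xd = 1082 − 6(Ps − 30) = 1262 - 6Ps. Setting this equal to supply: 1262 - 6Ps = -388 + 9Ps, so Ps = 110.
Buyers pay Pb = 110 − 30 = 80; x' = -388 + 9·110 = 602.
The subsidy expands output by 602 − 494 = 108 past the efficient level; on those units the gap between marginal cost and willingness to pay runs from 0 up to 30.
DWL = ½ × 30 × 108 = 1620.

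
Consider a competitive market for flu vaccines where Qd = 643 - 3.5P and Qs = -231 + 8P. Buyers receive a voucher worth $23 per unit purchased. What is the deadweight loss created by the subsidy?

Pre-subsidy: 643 - 3.5P = -231 + 8P gives P* = 76, Q* = 377.
With the rebate, buyers effectively pay Pb = Ps − 23, where Ps is the price sellers receive.
Demand in terms of Ps becomes Qd = 643 − 3.5(Ps − 23) = 723.5 - 3.5Ps. Setting this equal to supply: 723.5 - 3.5Ps = -231 + 8Ps, so Ps = 83.
Buyers pay Pb = 83 − 23 = 60; Q' = -231 + 8·83 = 433.
The subsidy expands output by 433 − 377 = 56 past the efficient level; on those units the gap between marginal cost and willingness to pay runs from 0 up to 23.
DWL = ½ × 23 × 56 = 644.

Deadweight loss = $644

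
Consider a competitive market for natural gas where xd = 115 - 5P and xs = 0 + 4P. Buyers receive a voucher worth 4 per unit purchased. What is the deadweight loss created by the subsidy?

Deadweight loss = 160/9

Pre-subsidy: 115 - 5P = 0 + 4P gives P* = 115/9, x* = 460/9.
With the rebate, buyers effectively pay Pb = Ps − 4, where Ps is the price sellers receive.
Demand in terms of Ps becomes xd = 115 − 5(Ps − 4) = 135 - 5Ps. Setting this equal to supply: 135 - 5Ps = 0 + 4Ps, so Ps = 15.
Buyers pay Pb = 15 − 4 = 11; x' = 0 + 4·15 = 60.
The subsidy expands output by 60 − 460/9 = 80/9 past the efficient level; on those units the gap between marginal cost and willingness to pay runs from 0 up to 4.
DWL = ½ × 4 × 80/9 = 160/9.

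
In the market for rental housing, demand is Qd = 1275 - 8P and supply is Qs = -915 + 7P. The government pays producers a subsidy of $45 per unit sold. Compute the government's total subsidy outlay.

Government cost = $12375

Pre-subsidy: 1275 - 8P = -915 + 7P gives P* = 146, Q* = 107.
With the subsidy, sellers receive Ps = Pb + 45 for each unit, where Pb is the price buyers pay.
Supply in terms of Pb becomes Qs = -915 + 7(Pb + 45) = -600 + 7Pb. Setting this equal to demand: 1275 - 8Pb = -600 + 7Pb, so Pb = 125.
Sellers receive Ps = 125 + 45 = 170; Q' = 1275 − 8·125 = 275.
Government outlay = subsidy × quantity = 45 × 275 = 12375.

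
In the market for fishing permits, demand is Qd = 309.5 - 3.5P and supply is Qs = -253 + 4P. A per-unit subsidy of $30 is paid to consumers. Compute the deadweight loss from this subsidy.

Pre-subsidy: 309.5 - 3.5P = -253 + 4P gives P* = 75, Q* = 47.
With the rebate, buyers effectively pay Pb = Ps − 30, where Ps is the price sellers receive.
Demand in terms of Ps becomes Qd = 309.5 − 3.5(Ps − 30) = 414.5 - 3.5Ps. Setting this equal to supply: 414.5 - 3.5Ps = -253 + 4Ps, so Ps = 89.
Buyers pay Pb = 89 − 30 = 59; Q' = -253 + 4·89 = 103.
The subsidy expands output by 103 − 47 = 56 past the efficient level; on those units the gap between marginal cost and willingness to pay runs from 0 up to 30.
DWL = ½ × 30 × 56 = 840.

Deadweight loss = $840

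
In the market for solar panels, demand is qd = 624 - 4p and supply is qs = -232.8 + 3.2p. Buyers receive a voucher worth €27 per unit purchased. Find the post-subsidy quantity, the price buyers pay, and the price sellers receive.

Pre-subsidy: 624 - 4p = -232.8 + 3.2p gives p* = 119, q* = 148.
With the rebate, buyers effectively pay pb = ps − 27, where ps is the price sellers receive.
Demand in terms of ps becomes qd = 624 − 4(ps − 27) = 732 - 4ps. Setting this equal to supply: 732 - 4ps = -232.8 + 3.2ps, so ps = 134.
Buyers pay pb = 134 − 27 = 107; q' = -232.8 + 3.2·134 = 196.

q' = 196; buyers pay €107; sellers receive €134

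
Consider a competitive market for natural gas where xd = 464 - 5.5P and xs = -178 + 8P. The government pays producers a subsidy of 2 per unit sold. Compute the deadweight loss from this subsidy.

Pre-subsidy: 464 - 5.5P = -178 + 8P gives P* = 428/9, x* = 1822/9.
With the subsidy, sellers receive Ps = Pb + 2 for each unit, where Pb is the price buyers pay.
Supply in terms of Pb becomes xs = -178 + 8(Pb + 2) = -162 + 8Pb. Setting this equal to demand: 464 - 5.5Pb = -162 + 8Pb, so Pb = 1252/27.
Sellers receive Ps = 1252/27 + 2 = 1306/27; x' = 464 − 5.5·(1252/27) = 5642/27.
The subsidy expands output by 5642/27 − 1822/9 = 176/27 past the efficient level; on those units the gap between marginal cost and willingness to pay runs from 0 up to 2.
DWL = ½ × 2 × 176/27 = 176/27.

Deadweight loss = 176/27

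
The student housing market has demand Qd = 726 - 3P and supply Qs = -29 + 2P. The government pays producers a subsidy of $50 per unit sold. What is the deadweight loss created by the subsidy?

Deadweight loss = $1500

Pre-subsidy: 726 - 3P = -29 + 2P gives P* = 151, Q* = 273.
With the subsidy, sellers receive Ps = Pb + 50 for each unit, where Pb is the price buyers pay.
Supply in terms of Pb becomes Qs = -29 + 2(Pb + 50) = 71 + 2Pb. Setting this equal to demand: 726 - 3Pb = 71 + 2Pb, so Pb = 131.
Sellers receive Ps = 131 + 50 = 181; Q' = 726 − 3·131 = 333.
The subsidy expands output by 333 − 273 = 60 past the efficient level; on those units the gap between marginal cost and willingness to pay runs from 0 up to 50.
DWL = ½ × 50 × 60 = 1500.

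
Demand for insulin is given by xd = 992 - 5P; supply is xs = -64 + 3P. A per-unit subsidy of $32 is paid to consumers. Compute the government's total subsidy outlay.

Government cost = $12544

Pre-subsidy: 992 - 5P = -64 + 3P gives P* = 132, x* = 332.
With the rebate, buyers effectively pay Pb = Ps − 32, where Ps is the price sellers receive.
Demand in terms of Ps becomes xd = 992 − 5(Ps − 32) = 1152 - 5Ps. Setting this equal to supply: 1152 - 5Ps = -64 + 3Ps, so Ps = 152.
Buyers pay Pb = 152 − 32 = 120; x' = -64 + 3·152 = 392.
Government outlay = subsidy × quantity = 32 × 392 = 12544.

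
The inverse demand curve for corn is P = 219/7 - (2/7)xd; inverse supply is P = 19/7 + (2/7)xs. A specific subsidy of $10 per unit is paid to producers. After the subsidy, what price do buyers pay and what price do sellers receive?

Buyers pay $12; sellers receive $22

Pre-subsidy: 219/7 - (2/7)x = 19/7 + (2/7)x gives x* = 50 and P* = 17.
With the subsidy, sellers receive Ps = Pb + 10 for each unit, where Pb is the price buyers pay.
On the curves, Pb = 219/7 - (2/7)x and Ps = 19/7 + (2/7)x; the wedge Ps − Pb = 10 gives 19/7 + (2/7)x − (219/7 - (2/7)x) = 10, so x' = 67.5.
Then Pb = 219/7 − (2/7)·67.5 = 12 and Ps = 19/7 + (2/7)·67.5 = 22.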